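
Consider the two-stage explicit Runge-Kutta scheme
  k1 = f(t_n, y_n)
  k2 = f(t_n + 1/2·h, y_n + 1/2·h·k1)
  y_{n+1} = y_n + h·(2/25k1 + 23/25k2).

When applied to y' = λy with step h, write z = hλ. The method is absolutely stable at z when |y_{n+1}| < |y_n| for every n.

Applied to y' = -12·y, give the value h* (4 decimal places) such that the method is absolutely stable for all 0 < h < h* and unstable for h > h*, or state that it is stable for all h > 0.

(-2.1739,0); λ=-12 ⇒ h* = (50/23)/12 = 0.1812.

Test eqn y'=λy, z=hλ:
  k1=λy_n ⇒ h·k1=z·y_n;  k2=λ(1+1/2z)y_n ⇒ h·k2=z(1+1/2z)y_n
  y_{n+1}/y_n = 1 + 2/25z + 23/25z(1+1/2z) = 1 + z + 23/50z²
  Hence R(z) = 1 + z + 23/50z².

Need |R(x)|<1, x<0.
x=-0.61: |R|=0.5612
R=1: x+23/50x²=0 ⇒ x=−50/23=-2.1739; min R=1−1/(4·23/50)=0.4565>−1
Confirm numerically:
  x=-1.762: |R|=0.66614 <1
  x=-1.736: |R|=0.65030 <1
  x=-1.535: |R|=0.54886 <1
  x=-1.254: |R|=0.46936 <1
  x=-2.518: |R|=1.39855 >1
  x=-2.454: |R|=1.31617 >1
  x=-2.280: |R|=1.11126 >1
So |R|<1 on (-2.1739, 0).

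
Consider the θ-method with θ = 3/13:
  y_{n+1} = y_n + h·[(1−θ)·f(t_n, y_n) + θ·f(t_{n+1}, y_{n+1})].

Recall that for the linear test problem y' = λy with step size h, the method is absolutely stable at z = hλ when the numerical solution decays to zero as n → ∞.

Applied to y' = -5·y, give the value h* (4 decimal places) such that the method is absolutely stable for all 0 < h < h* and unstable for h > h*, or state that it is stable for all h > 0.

On y'=λy, z=hλ:
  y_{n+1} = y_n + z·[10/13·y_n + 3/13·y_{n+1}] ⇒ (1 − 3/13z)y_{n+1} = (1 + 10/13z)y_n
  Hence R(z) = (1 + 10/13z)/(1 − 3/13z).

Solve |R(x)|<1 on ℝ⁻.
x=-1.5: |R|=0.1143
R=−1: 1+10/13x = −1+3/13x ⇒ -7/13x=2 ⇒ x=2/(-7/13)=-3.7143
Confirm numerically:
  x=-3.161: |R|=0.82774 <1
  x=-2.675: |R|=0.65398 <1
  x=-1.705: |R|=0.22357 <1
  x=-1.682: |R|=0.21168 <1
  x=-4.009: |R|=1.08243 >1
  x=-4.008: |R|=1.08216 >1
  x=-3.833: |R|=1.03392 >1
Interval (-3.7143, 0).

(-3.7143,0); λ=-5 ⇒ h* = (26/7)/5 = 0.7429.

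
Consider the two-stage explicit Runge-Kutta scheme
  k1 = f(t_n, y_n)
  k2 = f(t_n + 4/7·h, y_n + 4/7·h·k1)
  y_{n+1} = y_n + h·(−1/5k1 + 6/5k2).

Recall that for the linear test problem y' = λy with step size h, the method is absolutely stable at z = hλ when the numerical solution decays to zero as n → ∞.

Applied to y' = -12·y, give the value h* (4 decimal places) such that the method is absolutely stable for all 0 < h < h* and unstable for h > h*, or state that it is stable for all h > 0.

Test eqn y'=λy, z=hλ:
  k1=λy_n ⇒ h·k1=z·y_n;  k2=λ(1+4/7z)y_n ⇒ h·k2=z(1+4/7z)y_n
  y_{n+1}/y_n = 1 − 1/5z + 6/5z(1+4/7z) = 1 + z + 24/35z²
  R(z) = 1 + z + 24/35z².

Find x<0 with |R(x)|<1.
x=-1.38: |R|=0.9259
R=1: x+24/35x²=0 ⇒ x=−35/24=-1.4583; min R=1−1/(4·24/35)=0.6354>−1
Confirm numerically:
  x=-1.169: |R|=0.76807 <1
  x=-0.942: |R|=0.66648 <1
  x=-0.705: |R|=0.63582 <1
  x=-1.930: |R|=1.62422 >1
  x=-1.871: |R|=1.52944 >1
So |R|<1 on (-1.4583, 0).

(-1.4583,0); λ=-12 ⇒ h* = (35/24)/12 = 0.1215.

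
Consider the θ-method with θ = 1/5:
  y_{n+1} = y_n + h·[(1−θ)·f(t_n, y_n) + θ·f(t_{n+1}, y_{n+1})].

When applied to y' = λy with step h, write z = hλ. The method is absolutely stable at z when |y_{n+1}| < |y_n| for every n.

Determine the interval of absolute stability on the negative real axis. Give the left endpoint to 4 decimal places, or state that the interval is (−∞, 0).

Test eqn y'=λy, z=hλ:
  y_{n+1} = y_n + z·[4/5·y_n + 1/5·y_{n+1}] ⇒ (1 − 1/5z)y_{n+1} = (1 + 4/5z)y_n
  so R(z) = (1 + 4/5z)/(1 − 1/5z).

Find x<0 with |R(x)|<1.
x=-0.35: |R|=0.6729
R=−1: 1+4/5x = −1+1/5x ⇒ -3/5x=2 ⇒ x=2/(-3/5)=-3.3333
Confirm numerically:
  x=-3.275: |R|=0.97885 <1
  x=-2.344: |R|=0.59586 <1
  x=-1.922: |R|=0.38833 <1
  x=-3.827: |R|=1.16778 >1
  x=-3.595: |R|=1.09133 >1
  x=-3.390: |R|=1.02026 >1
Interval (-3.3333, 0).

(-3.3333, 0).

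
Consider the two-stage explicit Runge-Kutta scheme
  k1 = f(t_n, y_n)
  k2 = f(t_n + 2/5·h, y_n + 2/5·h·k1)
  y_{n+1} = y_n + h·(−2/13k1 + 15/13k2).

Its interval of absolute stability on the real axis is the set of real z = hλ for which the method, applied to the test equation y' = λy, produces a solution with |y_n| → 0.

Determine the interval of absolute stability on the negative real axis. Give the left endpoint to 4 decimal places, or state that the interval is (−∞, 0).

(-2.1667, 0).

With y'=λy (z=hλ):
  k1=λy_n ⇒ h·k1=z·y_n;  k2=λ(1+2/5z)y_n ⇒ h·k2=z(1+2/5z)y_n
  y_{n+1}/y_n = 1 − 2/13z + 15/13z(1+2/5z) = 1 + z + 6/13z²
  Hence R(z) = 1 + z + 6/13z².

Need |R(x)|<1, x<0.
x=-0.55: |R|=0.5896
R=1: x+6/13x²=0 ⇒ x=−13/6=-2.1667; min R=1−1/(4·6/13)=0.4583>−1
Confirm numerically:
  x=-2.129: |R|=0.96299 <1
  x=-1.731: |R|=0.65194 <1
  x=-1.660: |R|=0.61182 <1
  x=-2.666: |R|=1.61441 >1
  x=-2.403: |R|=1.26211 >1
So |R|<1 on (-2.1667, 0).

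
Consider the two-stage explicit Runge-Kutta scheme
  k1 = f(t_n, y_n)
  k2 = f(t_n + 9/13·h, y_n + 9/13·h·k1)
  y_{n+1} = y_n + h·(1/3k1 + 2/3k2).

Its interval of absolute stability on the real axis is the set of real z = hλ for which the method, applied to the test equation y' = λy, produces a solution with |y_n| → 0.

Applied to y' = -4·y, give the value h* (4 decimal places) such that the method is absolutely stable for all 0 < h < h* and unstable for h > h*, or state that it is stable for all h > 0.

With y'=λy (z=hλ):
  k1=λy_n ⇒ h·k1=z·y_n;  k2=λ(1+9/13z)y_n ⇒ h·k2=z(1+9/13z)y_n
  y_{n+1}/y_n = 1 + 1/3z + 2/3z(1+9/13z) = 1 + z + 6/13z²
  R(z) = 1 + z + 6/13z².

Need |R(x)|<1, x<0.
x=-1.76: |R|=0.6697
R=1: x+6/13x²=0 ⇒ x=−13/6=-2.1667; min R=1−1/(4·6/13)=0.4583>−1
Confirm numerically:
  x=-2.085: |R|=0.92141 <1
  x=-1.855: |R|=0.73317 <1
  x=-1.326: |R|=0.48551 <1
  x=-2.764: |R|=1.76201 >1
  x=-2.485: |R|=1.36510 >1
  x=-2.263: |R|=1.10062 >1
Interval (-2.1667, 0).

(-2.1667,0); λ=-4 ⇒ h* = (13/6)/4 = 0.5417.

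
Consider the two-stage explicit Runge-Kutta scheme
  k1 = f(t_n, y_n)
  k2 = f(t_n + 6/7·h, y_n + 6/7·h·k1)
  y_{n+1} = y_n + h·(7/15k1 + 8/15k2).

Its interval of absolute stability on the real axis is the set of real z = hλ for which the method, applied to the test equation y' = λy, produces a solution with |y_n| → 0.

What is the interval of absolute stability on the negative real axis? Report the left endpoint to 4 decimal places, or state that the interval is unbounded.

On y'=λy, z=hλ:
  k1=λy_n ⇒ h·k1=z·y_n;  k2=λ(1+6/7z)y_n ⇒ h·k2=z(1+6/7z)y_n
  y_{n+1}/y_n = 1 + 7/15z + 8/15z(1+6/7z) = 1 + z + 16/35z²
  Hence R(z) = 1 + z + 16/35z².

Need |R(x)|<1, x<0.
x=-1.35: |R|=0.4831
R=1: x+16/35x²=0 ⇒ x=−35/16=-2.1875; min R=1−1/(4·16/35)=0.4531>−1
Confirm numerically:
  x=-1.685: |R|=0.61293 <1
  x=-1.663: |R|=0.60126 <1
  x=-0.931: |R|=0.46523 <1
  x=-2.390: |R|=1.22125 >1
  x=-2.265: |R|=1.08025 >1
Stable set (-2.1875, 0).

(-2.1875, 0).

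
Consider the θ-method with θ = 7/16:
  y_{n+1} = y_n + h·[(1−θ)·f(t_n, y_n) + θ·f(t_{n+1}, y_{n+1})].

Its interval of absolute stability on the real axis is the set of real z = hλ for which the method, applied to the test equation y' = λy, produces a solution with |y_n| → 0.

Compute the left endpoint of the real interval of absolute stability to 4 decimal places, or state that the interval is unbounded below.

Test eqn y'=λy, z=hλ:
  y_{n+1} = y_n + z·[9/16·y_n + 7/16·y_{n+1}] ⇒ (1 − 7/16z)y_{n+1} = (1 + 9/16z)y_n
  ⇒ R(z) = (1 + 9/16z)/(1 − 7/16z).

Need |R(x)|<1, x<0.
x=-1.63: |R|=0.0485
R=−1: 1+9/16x = −1+7/16x ⇒ -1/8x=2 ⇒ x=2/(-1/8)=-16.0000
Confirm numerically:
  x=-10.504: |R|=0.87722 <1
  x=-9.626: |R|=0.84711 <1
  x=-8.833: |R|=0.81583 <1
  x=-16.386: |R|=1.00591 >1
  x=-16.322: |R|=1.00494 >1
  x=-16.231: |R|=1.00356 >1
Interval (-16.0000, 0).

z* = -16.0000.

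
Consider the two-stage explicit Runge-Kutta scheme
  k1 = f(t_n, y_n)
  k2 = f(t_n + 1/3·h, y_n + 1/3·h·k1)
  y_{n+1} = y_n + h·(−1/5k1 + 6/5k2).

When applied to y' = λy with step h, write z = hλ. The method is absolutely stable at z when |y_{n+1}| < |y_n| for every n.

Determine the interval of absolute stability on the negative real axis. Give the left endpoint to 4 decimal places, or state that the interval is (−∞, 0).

With y'=λy (z=hλ):
  k1=λy_n ⇒ h·k1=z·y_n;  k2=λ(1+1/3z)y_n ⇒ h·k2=z(1+1/3z)y_n
  y_{n+1}/y_n = 1 − 1/5z + 6/5z(1+1/3z) = 1 + z + 2/5z²
  Hence R(z) = 1 + z + 2/5z².

Solve |R(x)|<1 on ℝ⁻.
x=-0.51: |R|=0.5940
R=1: x+2/5x²=0 ⇒ x=−5/2=-2.5000; min R=1−1/(4·2/5)=0.3750>−1
Confirm numerically:
  x=-2.104: |R|=0.66673 <1
  x=-1.840: |R|=0.51424 <1
  x=-1.500: |R|=0.40000 <1
  x=-3.048: |R|=1.66812 >1
  x=-2.916: |R|=1.48522 >1
So |R|<1 on (-2.5000, 0).

(-2.5000, 0).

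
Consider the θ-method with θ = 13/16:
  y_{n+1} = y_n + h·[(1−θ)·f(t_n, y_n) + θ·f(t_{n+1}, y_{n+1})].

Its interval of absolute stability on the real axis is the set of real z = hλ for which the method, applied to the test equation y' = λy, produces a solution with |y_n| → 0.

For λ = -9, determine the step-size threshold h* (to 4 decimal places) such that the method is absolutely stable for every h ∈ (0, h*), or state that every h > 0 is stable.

interval (−∞, 0). Any h>0 works for λ=-9.

Set f=λy, z=hλ:
  y_{n+1} = y_n + z·[3/16·y_n + 13/16·y_{n+1}] ⇒ (1 − 13/16z)y_{n+1} = (1 + 3/16z)y_n
  so R(z) = (1 + 3/16z)/(1 − 13/16z).

Need |R(x)|<1, x<0.
x=-1.55: |R|=0.3140
x=-2: |R|=0.2381
x=-10: |R|=0.0959
x=-100: |R|=0.2158
θ=13/16≥1/2 ⇒ |1+3/16x|<|1−13/16x| ∀x<0 ⇒ interval (−∞,0).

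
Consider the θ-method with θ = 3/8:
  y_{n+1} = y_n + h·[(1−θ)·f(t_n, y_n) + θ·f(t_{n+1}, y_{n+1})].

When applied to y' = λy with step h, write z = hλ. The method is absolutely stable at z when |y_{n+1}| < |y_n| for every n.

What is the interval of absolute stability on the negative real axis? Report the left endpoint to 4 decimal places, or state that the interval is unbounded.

(-8.0000, 0).

On y'=λy, z=hλ:
  y_{n+1} = y_n + z·[5/8·y_n + 3/8·y_{n+1}] ⇒ (1 − 3/8z)y_{n+1} = (1 + 5/8z)y_n
  Hence R(z) = (1 + 5/8z)/(1 − 3/8z).

Boundary: |R(x)|=1, x<0.
x=-0.99: |R|=0.2780
R=−1: 1+5/8x = −1+3/8x ⇒ -1/4x=2 ⇒ x=2/(-1/4)=-8.0000
Confirm numerically:
  x=-7.894: |R|=0.99331 <1
  x=-7.703: |R|=0.98091 <1
  x=-6.760: |R|=0.91231 <1
  x=-3.657: |R|=0.54214 <1
  x=-8.394: |R|=1.02375 >1
  x=-8.318: |R|=1.01930 >1
Interval (-8.0000, 0).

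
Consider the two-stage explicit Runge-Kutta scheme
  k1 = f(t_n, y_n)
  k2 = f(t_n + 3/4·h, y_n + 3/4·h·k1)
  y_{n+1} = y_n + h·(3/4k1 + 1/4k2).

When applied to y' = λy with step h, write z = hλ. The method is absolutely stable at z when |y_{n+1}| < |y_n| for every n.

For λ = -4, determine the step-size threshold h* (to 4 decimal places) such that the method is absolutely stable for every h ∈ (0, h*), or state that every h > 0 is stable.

On y'=λy, z=hλ:
  k1=λy_n ⇒ h·k1=z·y_n;  k2=λ(1+3/4z)y_n ⇒ h·k2=z(1+3/4z)y_n
  y_{n+1}/y_n = 1 + 3/4z + 1/4z(1+3/4z) = 1 + z + 3/16z²
  ⇒ R(z) = 1 + z + 3/16z².

Find x<0 with |R(x)|<1.
x=-0.9: |R|=0.2519
R=1: x+3/16x²=0 ⇒ x=−16/3=-5.3333; min R=1−1/(4·3/16)=-0.3333>−1
Confirm numerically:
  x=-3.885: |R|=0.05502 <1
  x=-3.454: |R|=0.21710 <1
  x=-3.045: |R|=0.30650 <1
  x=-5.648: |R|=1.33323 >1
  x=-5.482: |R|=1.15281 >1
  x=-5.444: |R|=1.11296 >1
Interval (-5.3333, 0).

(-5.3333,0); λ=-4 ⇒ h* = (16/3)/4 = 1.3333.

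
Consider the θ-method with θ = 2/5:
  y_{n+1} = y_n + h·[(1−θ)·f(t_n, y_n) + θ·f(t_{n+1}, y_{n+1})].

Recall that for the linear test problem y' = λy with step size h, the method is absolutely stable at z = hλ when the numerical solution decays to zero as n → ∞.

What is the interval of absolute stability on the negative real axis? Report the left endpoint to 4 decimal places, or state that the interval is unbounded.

(-10.0000, 0).

On y'=λy, z=hλ:
  y_{n+1} = y_n + z·[3/5·y_n + 2/5·y_{n+1}] ⇒ (1 − 2/5z)y_{n+1} = (1 + 3/5z)y_n
  ⇒ R(z) = (1 + 3/5z)/(1 − 2/5z).

Find x<0 with |R(x)|<1.
x=-0.61: |R|=0.5096
R=−1: 1+3/5x = −1+2/5x ⇒ -1/5x=2 ⇒ x=2/(-1/5)=-10.0000
Confirm numerically:
  x=-9.056: |R|=0.95916 <1
  x=-7.414: |R|=0.86958 <1
  x=-4.684: |R|=0.63001 <1
  x=-10.577: |R|=1.02206 >1
  x=-10.131: |R|=1.00519 >1
  x=-10.052: |R|=1.00207 >1
Stable set (-10.0000, 0).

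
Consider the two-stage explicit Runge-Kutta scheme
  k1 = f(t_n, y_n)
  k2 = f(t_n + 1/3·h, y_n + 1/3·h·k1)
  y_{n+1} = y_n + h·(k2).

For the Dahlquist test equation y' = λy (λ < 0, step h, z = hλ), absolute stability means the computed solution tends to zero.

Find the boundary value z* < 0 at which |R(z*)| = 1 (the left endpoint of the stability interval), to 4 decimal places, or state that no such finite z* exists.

z* = -3.0000.

Test eqn y'=λy, z=hλ:
  k1=λy_n ⇒ h·k1=z·y_n;  k2=λ(1+1/3z)y_n ⇒ h·k2=z(1+1/3z)y_n
  y_{n+1}/y_n = 1 + z(1+1/3z) = 1 + z + 1/3z²
  Hence R(z) = 1 + z + 1/3z².

Need |R(x)|<1, x<0.
x=-1.56: |R|=0.2512
R=1: x+1/3x²=0 ⇒ x=−3=-3.0000; min R=1−1/(4·1/3)=0.2500>−1
Confirm numerically:
  x=-2.740: |R|=0.76253 <1
  x=-2.515: |R|=0.59341 <1
  x=-1.531: |R|=0.25032 <1
  x=-3.396: |R|=1.44827 >1
  x=-3.309: |R|=1.34083 >1
  x=-3.191: |R|=1.20316 >1
Stable set (-3.0000, 0).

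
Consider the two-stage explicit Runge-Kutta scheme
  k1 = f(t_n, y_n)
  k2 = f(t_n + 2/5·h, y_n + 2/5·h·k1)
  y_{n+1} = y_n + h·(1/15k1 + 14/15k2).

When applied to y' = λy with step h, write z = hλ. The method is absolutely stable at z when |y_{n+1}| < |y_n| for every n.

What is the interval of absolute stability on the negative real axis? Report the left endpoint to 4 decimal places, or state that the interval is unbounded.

(-2.6786, 0).

With y'=λy (z=hλ):
  k1=λy_n ⇒ h·k1=z·y_n;  k2=λ(1+2/5z)y_n ⇒ h·k2=z(1+2/5z)y_n
  y_{n+1}/y_n = 1 + 1/15z + 14/15z(1+2/5z) = 1 + z + 28/75z²
  so R(z) = 1 + z + 28/75z².

Need |R(x)|<1, x<0.
x=-1.27: |R|=0.3321
R=1: x+28/75x²=0 ⇒ x=−75/28=-2.6786; min R=1−1/(4·28/75)=0.3304>−1
Confirm numerically:
  x=-2.276: |R|=0.65793 <1
  x=-2.055: |R|=0.52160 <1
  x=-2.049: |R|=0.51840 <1
  x=-1.983: |R|=0.48505 <1
  x=-2.898: |R|=1.23740 >1
  x=-2.765: |R|=1.08922 >1
  x=-2.757: |R|=1.08072 >1
So |R|<1 on (-2.6786, 0).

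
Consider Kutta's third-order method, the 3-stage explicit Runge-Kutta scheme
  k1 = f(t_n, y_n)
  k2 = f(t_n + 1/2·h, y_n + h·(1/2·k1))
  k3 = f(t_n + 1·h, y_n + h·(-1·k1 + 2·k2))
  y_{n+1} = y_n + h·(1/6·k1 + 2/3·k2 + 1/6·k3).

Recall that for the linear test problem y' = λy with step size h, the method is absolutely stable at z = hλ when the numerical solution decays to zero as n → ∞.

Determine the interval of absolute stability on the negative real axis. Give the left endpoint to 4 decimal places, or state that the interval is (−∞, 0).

Test eqn y'=λy, z=hλ:
  order 3, 3-stage ⇒ R(z)=1+z+z^2/2+z^3/6
  (e.g. R(-1.23)=0.21631, |R|=0.21631)

Need |R(x)|<1, x<0.
x=-1.23: |R|=0.2163
|R(-1.83)|=0.1770 |R(-1.08)|=0.2932 |R(-0.91)|=0.3785
Bisect:
  x_lo=-3.3622 |R|=3.0448  x_hi=-0.0821 |R|=0.9212
  mid=-1.72216 |R|=0.09051 →hi
  mid=-2.54220 |R|=1.04909 →lo
  mid=-2.13218 |R|=0.47463 →hi
  mid=-2.33719 |R|=0.73376 →hi
  mid=-2.43970 |R|=0.88386 →hi
  mid=-2.49095 |R|=0.96452 →hi
  mid=-2.51658 |R|=1.00631 →lo
  mid=-2.50376 |R|=0.98529 →hi
  mid=-2.51017 |R|=0.99577 →hi
  ...
  [-2.51277,-2.51257] ⇒ x*=-2.5127
Interval (-2.5127, 0).

z∈(-2.5127,0).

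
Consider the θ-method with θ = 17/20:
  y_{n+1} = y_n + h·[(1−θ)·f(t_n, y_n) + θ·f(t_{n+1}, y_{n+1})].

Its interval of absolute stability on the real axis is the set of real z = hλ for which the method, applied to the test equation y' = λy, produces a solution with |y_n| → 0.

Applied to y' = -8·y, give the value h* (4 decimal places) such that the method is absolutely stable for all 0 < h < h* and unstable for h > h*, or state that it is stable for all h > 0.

With y'=λy (z=hλ):
  y_{n+1} = y_n + z·[3/20·y_n + 17/20·y_{n+1}] ⇒ (1 − 17/20z)y_{n+1} = (1 + 3/20z)y_n
  so R(z) = (1 + 3/20z)/(1 − 17/20z).

Solve |R(x)|<1 on ℝ⁻.
x=-1.1: |R|=0.4315
x=-2: |R|=0.2593
x=-10: |R|=0.0526
x=-100: |R|=0.1628
θ=17/20≥1/2 ⇒ |1+3/20x|<|1−17/20x| ∀x<0 ⇒ unbounded interval.

interval (−∞, 0). Any h>0 works for λ=-8.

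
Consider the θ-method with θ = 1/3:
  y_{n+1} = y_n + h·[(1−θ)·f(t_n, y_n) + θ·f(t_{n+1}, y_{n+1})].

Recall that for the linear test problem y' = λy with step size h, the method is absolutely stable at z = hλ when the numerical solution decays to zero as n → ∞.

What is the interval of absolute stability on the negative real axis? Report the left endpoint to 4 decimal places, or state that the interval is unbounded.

With y'=λy (z=hλ):
  y_{n+1} = y_n + z·[2/3·y_n + 1/3·y_{n+1}] ⇒ (1 − 1/3z)y_{n+1} = (1 + 2/3z)y_n
  so R(z) = (1 + 2/3z)/(1 − 1/3z).

Solve |R(x)|<1 on ℝ⁻.
x=-1.65: |R|=0.0645
R=−1: 1+2/3x = −1+1/3x ⇒ -1/3x=2 ⇒ x=2/(-1/3)=-6.0000
Confirm numerically:
  x=-5.932: |R|=0.99239 <1
  x=-5.519: |R|=0.94354 <1
  x=-5.002: |R|=0.87528 <1
  x=-6.461: |R|=1.04873 >1
  x=-6.394: |R|=1.04194 >1
  x=-6.115: |R|=1.01262 >1
Stable set (-6.0000, 0).

(-6.0000, 0).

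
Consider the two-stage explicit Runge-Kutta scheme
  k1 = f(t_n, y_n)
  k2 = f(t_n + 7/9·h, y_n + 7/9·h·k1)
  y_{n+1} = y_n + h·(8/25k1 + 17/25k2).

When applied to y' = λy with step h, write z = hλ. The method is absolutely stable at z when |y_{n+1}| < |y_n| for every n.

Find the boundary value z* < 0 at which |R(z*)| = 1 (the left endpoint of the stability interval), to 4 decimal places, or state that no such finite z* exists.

left endpoint -1.8908.

With y'=λy (z=hλ):
  k1=λy_n ⇒ h·k1=z·y_n;  k2=λ(1+7/9z)y_n ⇒ h·k2=z(1+7/9z)y_n
  y_{n+1}/y_n = 1 + 8/25z + 17/25z(1+7/9z) = 1 + z + 119/225z²
  Hence R(z) = 1 + z + 119/225z².

Find x<0 with |R(x)|<1.
x=-0.31: |R|=0.7408
R=1: x+119/225x²=0 ⇒ x=−225/119=-1.8908; min R=1−1/(4·119/225)=0.5273>−1
Confirm numerically:
  x=-1.479: |R|=0.67791 <1
  x=-1.286: |R|=0.58867 <1
  x=-1.263: |R|=0.58067 <1
  x=-2.417: |R|=1.67271 >1
  x=-2.319: |R|=1.52524 >1
  x=-2.098: |R|=1.22996 >1
Stable set (-1.8908, 0).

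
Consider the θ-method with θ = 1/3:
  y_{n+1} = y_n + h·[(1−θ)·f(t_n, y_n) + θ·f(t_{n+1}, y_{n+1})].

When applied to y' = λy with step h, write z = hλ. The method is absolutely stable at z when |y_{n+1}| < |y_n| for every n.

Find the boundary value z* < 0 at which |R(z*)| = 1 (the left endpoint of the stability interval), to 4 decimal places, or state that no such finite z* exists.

left endpoint -6.0000.

Test eqn y'=λy, z=hλ:
  y_{n+1} = y_n + z·[2/3·y_n + 1/3·y_{n+1}] ⇒ (1 − 1/3z)y_{n+1} = (1 + 2/3z)y_n
  so R(z) = (1 + 2/3z)/(1 − 1/3z).

Find x<0 with |R(x)|<1.
x=-0.85: |R|=0.3377
R=−1: 1+2/3x = −1+1/3x ⇒ -1/3x=2 ⇒ x=2/(-1/3)=-6.0000
Confirm numerically:
  x=-5.884: |R|=0.98694 <1
  x=-3.790: |R|=0.67452 <1
  x=-3.633: |R|=0.64315 <1
  x=-2.958: |R|=0.48943 <1
  x=-6.545: |R|=1.05710 >1
  x=-6.171: |R|=1.01865 >1
So |R|<1 on (-6.0000, 0).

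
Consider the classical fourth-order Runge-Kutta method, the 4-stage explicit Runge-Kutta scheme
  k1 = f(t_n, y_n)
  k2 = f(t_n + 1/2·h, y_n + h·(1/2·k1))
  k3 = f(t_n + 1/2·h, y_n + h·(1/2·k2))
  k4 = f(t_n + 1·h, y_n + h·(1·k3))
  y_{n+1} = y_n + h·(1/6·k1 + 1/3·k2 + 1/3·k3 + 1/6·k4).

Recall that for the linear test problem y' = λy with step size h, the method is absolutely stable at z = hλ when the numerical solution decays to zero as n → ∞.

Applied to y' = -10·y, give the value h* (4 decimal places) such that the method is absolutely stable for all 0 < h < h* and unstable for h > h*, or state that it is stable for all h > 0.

(-2.7853,0); λ=-10 ⇒ h* = 0.2785.

On y'=λy, z=hλ:
  order 4, 4-stage ⇒ R(z)=1+z+z^2/2+z^3/6+z^4/24
  (e.g. R(-1.77)=0.28121, |R|=0.28121)

Need |R(x)|<1, x<0.
x=-1.77: |R|=0.2812
|R(-2.48)|=0.6292 |R(-1.31)|=0.2961 |R(-1.14)|=0.3332
Bisect:
  x_lo=-3.6054 |R|=3.1237  x_hi=-0.1981 |R|=0.8203
  mid=-1.90176 |R|=0.30526 →hi
  mid=-2.75360 |R|=0.95326 →hi
  mid=-3.17952 |R|=1.77630 →lo
  mid=-2.96656 |R|=1.30951 →lo
  mid=-2.86008 |R|=1.11874 →lo
  mid=-2.80684 |R|=1.03298 →lo
  mid=-2.78022 |R|=0.99238 →hi
  mid=-2.79353 |R|=1.01249 →lo
  mid=-2.78688 |R|=1.00239 →lo
  ...
  [-2.78542,-2.78521] ⇒ x*=-2.7853
Interval (-2.7853, 0).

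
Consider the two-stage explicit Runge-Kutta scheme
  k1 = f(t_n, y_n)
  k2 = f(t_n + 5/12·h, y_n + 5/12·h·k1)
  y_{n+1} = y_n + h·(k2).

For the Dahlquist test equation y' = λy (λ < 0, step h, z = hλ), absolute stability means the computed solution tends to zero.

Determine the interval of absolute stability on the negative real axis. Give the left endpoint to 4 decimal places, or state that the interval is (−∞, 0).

Set f=λy, z=hλ:
  k1=λy_n ⇒ h·k1=z·y_n;  k2=λ(1+5/12z)y_n ⇒ h·k2=z(1+5/12z)y_n
  y_{n+1}/y_n = 1 + z(1+5/12z) = 1 + z + 5/12z²
  R(z) = 1 + z + 5/12z².

Boundary: |R(x)|=1, x<0.
x=-0.4: |R|=0.6667
R=1: x+5/12x²=0 ⇒ x=−12/5=-2.4000; min R=1−1/(4·5/12)=0.4000>−1
Confirm numerically:
  x=-1.562: |R|=0.45460 <1
  x=-1.504: |R|=0.43851 <1
  x=-1.356: |R|=0.41014 <1
  x=-1.156: |R|=0.40081 <1
  x=-2.752: |R|=1.40363 >1
  x=-2.713: |R|=1.35382 >1
  x=-2.456: |R|=1.05731 >1
Stable set (-2.4000, 0).

z∈(-2.4000,0).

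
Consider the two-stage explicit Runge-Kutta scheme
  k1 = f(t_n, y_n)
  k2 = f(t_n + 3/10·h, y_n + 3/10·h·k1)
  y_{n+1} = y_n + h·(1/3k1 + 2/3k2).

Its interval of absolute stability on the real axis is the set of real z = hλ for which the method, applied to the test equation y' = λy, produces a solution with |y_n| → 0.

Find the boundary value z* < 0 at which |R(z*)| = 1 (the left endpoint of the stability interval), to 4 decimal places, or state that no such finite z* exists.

z* = -5.0000.

With y'=λy (z=hλ):
  k1=λy_n ⇒ h·k1=z·y_n;  k2=λ(1+3/10z)y_n ⇒ h·k2=z(1+3/10z)y_n
  y_{n+1}/y_n = 1 + 1/3z + 2/3z(1+3/10z) = 1 + z + 1/5z²
  ⇒ R(z) = 1 + z + 1/5z².

Find x<0 with |R(x)|<1.
x=-1.19: |R|=0.0932
R=1: x+1/5x²=0 ⇒ x=−5=-5.0000; min R=1−1/(4·1/5)=-0.2500>−1
Confirm numerically:
  x=-4.962: |R|=0.96229 <1
  x=-4.609: |R|=0.63958 <1
  x=-4.215: |R|=0.33824 <1
  x=-2.074: |R|=0.21370 <1
  x=-5.463: |R|=1.50587 >1
  x=-5.290: |R|=1.30682 >1
  x=-5.253: |R|=1.26580 >1
Interval (-5.0000, 0).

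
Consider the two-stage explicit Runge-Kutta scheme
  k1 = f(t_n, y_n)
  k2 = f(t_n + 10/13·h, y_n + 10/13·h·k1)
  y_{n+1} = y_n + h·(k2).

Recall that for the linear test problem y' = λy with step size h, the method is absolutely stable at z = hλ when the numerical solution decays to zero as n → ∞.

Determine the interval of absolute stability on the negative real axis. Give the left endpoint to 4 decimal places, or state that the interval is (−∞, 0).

z∈(-1.3000,0).

Set f=λy, z=hλ:
  k1=λy_n ⇒ h·k1=z·y_n;  k2=λ(1+10/13z)y_n ⇒ h·k2=z(1+10/13z)y_n
  y_{n+1}/y_n = 1 + z(1+10/13z) = 1 + z + 10/13z²
  ⇒ R(z) = 1 + z + 10/13z².

Solve |R(x)|<1 on ℝ⁻.
x=-0.46: |R|=0.7028
R=1: x+10/13x²=0 ⇒ x=−13/10=-1.3000; min R=1−1/(4·10/13)=0.6750>−1
Confirm numerically:
  x=-1.155: |R|=0.87117 <1
  x=-0.885: |R|=0.71748 <1
  x=-0.525: |R|=0.68702 <1
  x=-1.848: |R|=1.77900 >1
  x=-1.817: |R|=1.72261 >1
So |R|<1 on (-1.3000, 0).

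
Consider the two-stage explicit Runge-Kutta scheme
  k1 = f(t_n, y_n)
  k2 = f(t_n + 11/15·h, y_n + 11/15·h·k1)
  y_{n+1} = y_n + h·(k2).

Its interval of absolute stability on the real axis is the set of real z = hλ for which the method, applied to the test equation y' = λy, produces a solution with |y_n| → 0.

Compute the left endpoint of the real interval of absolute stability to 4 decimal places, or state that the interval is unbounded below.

With y'=λy (z=hλ):
  k1=λy_n ⇒ h·k1=z·y_n;  k2=λ(1+11/15z)y_n ⇒ h·k2=z(1+11/15z)y_n
  y_{n+1}/y_n = 1 + z(1+11/15z) = 1 + z + 11/15z²
  so R(z) = 1 + z + 11/15z².

Boundary: |R(x)|=1, x<0.
x=-0.59: |R|=0.6653
R=1: x+11/15x²=0 ⇒ x=−15/11=-1.3636; min R=1−1/(4·11/15)=0.6591>−1
Confirm numerically:
  x=-1.222: |R|=0.87307 <1
  x=-1.048: |R|=0.75742 <1
  x=-0.821: |R|=0.67330 <1
  x=-0.746: |R|=0.66211 <1
  x=-1.904: |R|=1.75449 >1
  x=-1.582: |R|=1.25333 >1
  x=-1.551: |R|=1.21311 >1
So |R|<1 on (-1.3636, 0).

z* = -1.3636.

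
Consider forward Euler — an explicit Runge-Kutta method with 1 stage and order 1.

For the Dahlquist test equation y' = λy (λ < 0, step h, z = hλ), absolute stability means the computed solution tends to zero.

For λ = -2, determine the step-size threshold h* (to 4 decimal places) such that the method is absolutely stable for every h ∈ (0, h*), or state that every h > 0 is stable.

Set f=λy, z=hλ:
  order 1, 1-stage ⇒ R(z)=1+z
  (e.g. R(-1.4)=-0.40000, |R|=0.40000)

Solve |R(x)|<1 on ℝ⁻.
x=-1.4: |R|=0.4000
|R(-1.64)|=0.6400 |R(-1.25)|=0.2500 |R(-0.89)|=0.1100
Bisect:
  x_lo=-2.4447 |R|=1.4447  x_hi=-0.3096 |R|=0.6904
  mid=-1.37717 |R|=0.37717 →hi
  mid=-1.91095 |R|=0.91095 →hi
  mid=-2.17784 |R|=1.17784 →lo
  mid=-2.04440 |R|=1.04440 →lo
  mid=-1.97768 |R|=0.97768 →hi
  mid=-2.01104 |R|=1.01104 →lo
  mid=-1.99436 |R|=0.99436 →hi
  mid=-2.00270 |R|=1.00270 →lo
  ...
  [-2.00009,-1.99996] ⇒ x*=-2.0000
Interval (-2.0000, 0).

(-2.0000,0); λ=-2 ⇒ h* = 1.0000.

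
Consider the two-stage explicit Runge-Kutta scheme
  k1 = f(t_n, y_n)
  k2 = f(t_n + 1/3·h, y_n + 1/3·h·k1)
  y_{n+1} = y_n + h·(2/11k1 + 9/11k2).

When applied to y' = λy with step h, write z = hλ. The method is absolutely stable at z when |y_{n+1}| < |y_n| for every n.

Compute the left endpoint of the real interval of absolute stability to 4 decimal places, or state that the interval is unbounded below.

left endpoint -3.6667.

On y'=λy, z=hλ:
  k1=λy_n ⇒ h·k1=z·y_n;  k2=λ(1+1/3z)y_n ⇒ h·k2=z(1+1/3z)y_n
  y_{n+1}/y_n = 1 + 2/11z + 9/11z(1+1/3z) = 1 + z + 3/11z²
  R(z) = 1 + z + 3/11z².

Boundary: |R(x)|=1, x<0.
x=-1.79: |R|=0.0838
R=1: x+3/11x²=0 ⇒ x=−11/3=-3.6667; min R=1−1/(4·3/11)=0.0833>−1
Confirm numerically:
  x=-3.158: |R|=0.56190 <1
  x=-2.541: |R|=0.21991 <1
  x=-2.448: |R|=0.18637 <1
  x=-4.022: |R|=1.38977 >1
  x=-3.926: |R|=1.27768 >1
So |R|<1 on (-3.6667, 0).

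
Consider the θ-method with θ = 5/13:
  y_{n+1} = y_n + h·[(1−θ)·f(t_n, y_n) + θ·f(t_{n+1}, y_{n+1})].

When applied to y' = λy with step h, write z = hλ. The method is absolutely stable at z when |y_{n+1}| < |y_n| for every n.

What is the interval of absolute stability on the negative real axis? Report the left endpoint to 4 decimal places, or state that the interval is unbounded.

With y'=λy (z=hλ):
  y_{n+1} = y_n + z·[8/13·y_n + 5/13·y_{n+1}] ⇒ (1 − 5/13z)y_{n+1} = (1 + 8/13z)y_n
  R(z) = (1 + 8/13z)/(1 − 5/13z).

Solve |R(x)|<1 on ℝ⁻.
x=-0.8: |R|=0.3882
R=−1: 1+8/13x = −1+5/13x ⇒ -3/13x=2 ⇒ x=2/(-3/13)=-8.6667
Confirm numerically:
  x=-8.533: |R|=0.99280 <1
  x=-7.145: |R|=0.90631 <1
  x=-4.267: |R|=0.61558 <1
  x=-3.986: |R|=0.57358 <1
  x=-8.941: |R|=1.01426 >1
  x=-8.895: |R|=1.01192 >1
  x=-8.772: |R|=1.00556 >1
So |R|<1 on (-8.6667, 0).

z∈(-8.6667,0).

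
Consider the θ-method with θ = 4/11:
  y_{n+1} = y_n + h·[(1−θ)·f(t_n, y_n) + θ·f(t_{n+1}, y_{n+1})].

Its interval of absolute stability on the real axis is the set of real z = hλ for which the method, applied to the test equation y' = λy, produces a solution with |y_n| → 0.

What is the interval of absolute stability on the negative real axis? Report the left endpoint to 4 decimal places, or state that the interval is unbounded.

z∈(-7.3333,0).

Test eqn y'=λy, z=hλ:
  y_{n+1} = y_n + z·[7/11·y_n + 4/11·y_{n+1}] ⇒ (1 − 4/11z)y_{n+1} = (1 + 7/11z)y_n
  Hence R(z) = (1 + 7/11z)/(1 − 4/11z).

Need |R(x)|<1, x<0.
x=-0.41: |R|=0.6432
R=−1: 1+7/11x = −1+4/11x ⇒ -3/11x=2 ⇒ x=2/(-3/11)=-7.3333
Confirm numerically:
  x=-4.250: |R|=0.66964 <1
  x=-3.873: |R|=0.60815 <1
  x=-3.579: |R|=0.55510 <1
  x=-2.935: |R|=0.41974 <1
  x=-7.486: |R|=1.01119 >1
  x=-7.443: |R|=1.00807 >1
Stable set (-7.3333, 0).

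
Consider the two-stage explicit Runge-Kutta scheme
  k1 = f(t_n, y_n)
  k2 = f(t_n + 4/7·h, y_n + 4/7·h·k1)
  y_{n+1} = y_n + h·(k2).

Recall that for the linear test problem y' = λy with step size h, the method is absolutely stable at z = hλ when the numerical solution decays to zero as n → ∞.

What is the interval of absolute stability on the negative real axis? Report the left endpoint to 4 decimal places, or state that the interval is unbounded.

On y'=λy, z=hλ:
  k1=λy_n ⇒ h·k1=z·y_n;  k2=λ(1+4/7z)y_n ⇒ h·k2=z(1+4/7z)y_n
  y_{n+1}/y_n = 1 + z(1+4/7z) = 1 + z + 4/7z²
  Hence R(z) = 1 + z + 4/7z².

Boundary: |R(x)|=1, x<0.
x=-1.06: |R|=0.5821
R=1: x+4/7x²=0 ⇒ x=−7/4=-1.7500; min R=1−1/(4·4/7)=0.5625>−1
Confirm numerically:
  x=-1.193: |R|=0.62029 <1
  x=-1.113: |R|=0.59487 <1
  x=-0.852: |R|=0.56280 <1
  x=-2.118: |R|=1.44539 >1
  x=-1.808: |R|=1.05992 >1
Stable set (-1.7500, 0).

(-1.7500, 0).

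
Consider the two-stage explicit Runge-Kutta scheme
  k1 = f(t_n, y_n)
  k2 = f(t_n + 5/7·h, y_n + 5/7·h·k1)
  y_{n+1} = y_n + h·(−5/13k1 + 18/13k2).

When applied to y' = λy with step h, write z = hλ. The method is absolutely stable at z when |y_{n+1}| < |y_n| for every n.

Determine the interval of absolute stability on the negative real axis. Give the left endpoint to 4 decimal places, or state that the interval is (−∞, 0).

z∈(-1.0111,0).

Test eqn y'=λy, z=hλ:
  k1=λy_n ⇒ h·k1=z·y_n;  k2=λ(1+5/7z)y_n ⇒ h·k2=z(1+5/7z)y_n
  y_{n+1}/y_n = 1 − 5/13z + 18/13z(1+5/7z) = 1 + z + 90/91z²
  Hence R(z) = 1 + z + 90/91z².

Need |R(x)|<1, x<0.
x=-1.12: |R|=1.1206
R=1: x+90/91x²=0 ⇒ x=−91/90=-1.0111; min R=1−1/(4·90/91)=0.7472>−1
Confirm numerically:
  x=-0.824: |R|=0.84751 <1
  x=-0.821: |R|=0.84563 <1
  x=-0.620: |R|=0.76018 <1
  x=-1.533: |R|=1.79126 >1
  x=-1.323: |R|=1.40809 >1
Interval (-1.0111, 0).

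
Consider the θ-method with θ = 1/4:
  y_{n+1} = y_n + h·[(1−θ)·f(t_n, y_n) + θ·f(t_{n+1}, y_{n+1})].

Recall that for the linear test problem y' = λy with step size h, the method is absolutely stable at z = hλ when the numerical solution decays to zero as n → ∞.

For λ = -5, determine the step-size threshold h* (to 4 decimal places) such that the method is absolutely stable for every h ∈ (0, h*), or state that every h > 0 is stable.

(-4.0000,0); λ=-5 ⇒ h* = (4)/5 = 0.8000.

Test eqn y'=λy, z=hλ:
  y_{n+1} = y_n + z·[3/4·y_n + 1/4·y_{n+1}] ⇒ (1 − 1/4z)y_{n+1} = (1 + 3/4z)y_n
  ⇒ R(z) = (1 + 3/4z)/(1 − 1/4z).

Solve |R(x)|<1 on ℝ⁻.
x=-1.26: |R|=0.0418
R=−1: 1+3/4x = −1+1/4x ⇒ -1/2x=2 ⇒ x=2/(-1/2)=-4.0000
Confirm numerically:
  x=-3.977: |R|=0.99423 <1
  x=-2.268: |R|=0.44735 <1
  x=-2.150: |R|=0.39837 <1
  x=-4.306: |R|=1.07368 >1
  x=-4.139: |R|=1.03416 >1
  x=-4.117: |R|=1.02883 >1
Stable set (-4.0000, 0).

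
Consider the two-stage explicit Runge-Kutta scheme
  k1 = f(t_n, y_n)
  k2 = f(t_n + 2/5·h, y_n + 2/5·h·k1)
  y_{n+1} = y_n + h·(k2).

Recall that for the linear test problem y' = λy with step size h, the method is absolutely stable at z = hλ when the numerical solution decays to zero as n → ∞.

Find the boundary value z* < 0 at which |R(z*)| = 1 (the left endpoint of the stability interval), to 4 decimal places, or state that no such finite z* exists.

On y'=λy, z=hλ:
  k1=λy_n ⇒ h·k1=z·y_n;  k2=λ(1+2/5z)y_n ⇒ h·k2=z(1+2/5z)y_n
  y_{n+1}/y_n = 1 + z(1+2/5z) = 1 + z + 2/5z²
  so R(z) = 1 + z + 2/5z².

Need |R(x)|<1, x<0.
x=-1.53: |R|=0.4064
R=1: x+2/5x²=0 ⇒ x=−5/2=-2.5000; min R=1−1/(4·2/5)=0.3750>−1
Confirm numerically:
  x=-2.362: |R|=0.86962 <1
  x=-1.930: |R|=0.55996 <1
  x=-1.803: |R|=0.49732 <1
  x=-1.015: |R|=0.39709 <1
  x=-3.079: |R|=1.71310 >1
  x=-2.960: |R|=1.54464 >1
  x=-2.854: |R|=1.40413 >1
Stable set (-2.5000, 0).

z* = -2.5000.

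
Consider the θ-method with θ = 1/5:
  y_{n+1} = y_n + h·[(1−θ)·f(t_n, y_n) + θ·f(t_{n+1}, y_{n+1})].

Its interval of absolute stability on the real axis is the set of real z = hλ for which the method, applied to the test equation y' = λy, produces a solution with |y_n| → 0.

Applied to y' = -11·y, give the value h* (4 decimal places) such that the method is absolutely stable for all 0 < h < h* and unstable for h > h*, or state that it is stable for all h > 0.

Test eqn y'=λy, z=hλ:
  y_{n+1} = y_n + z·[4/5·y_n + 1/5·y_{n+1}] ⇒ (1 − 1/5z)y_{n+1} = (1 + 4/5z)y_n
  ⇒ R(z) = (1 + 4/5z)/(1 − 1/5z).

Boundary: |R(x)|=1, x<0.
x=-1.36: |R|=0.0692
R=−1: 1+4/5x = −1+1/5x ⇒ -3/5x=2 ⇒ x=2/(-3/5)=-3.3333
Confirm numerically:
  x=-2.280: |R|=0.56593 <1
  x=-2.139: |R|=0.49811 <1
  x=-1.982: |R|=0.41936 <1
  x=-1.338: |R|=0.05554 <1
  x=-3.499: |R|=1.05848 >1
  x=-3.470: |R|=1.04841 >1
So |R|<1 on (-3.3333, 0).

(-3.3333,0); λ=-11 ⇒ h* = (10/3)/11 = 0.3030.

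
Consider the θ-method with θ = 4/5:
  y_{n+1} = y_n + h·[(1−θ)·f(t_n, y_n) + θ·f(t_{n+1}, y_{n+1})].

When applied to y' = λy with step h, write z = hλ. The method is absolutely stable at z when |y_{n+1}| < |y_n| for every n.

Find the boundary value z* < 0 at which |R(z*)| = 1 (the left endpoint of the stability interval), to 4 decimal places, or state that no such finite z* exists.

interval (−∞, 0).

With y'=λy (z=hλ):
  y_{n+1} = y_n + z·[1/5·y_n + 4/5·y_{n+1}] ⇒ (1 − 4/5z)y_{n+1} = (1 + 1/5z)y_n
  R(z) = (1 + 1/5z)/(1 − 4/5z).

Need |R(x)|<1, x<0.
x=-0.45: |R|=0.6691
x=-2: |R|=0.2308
x=-10: |R|=0.1111
x=-100: |R|=0.2346
θ=4/5≥1/2 ⇒ |1+1/5x|<|1−4/5x| ∀x<0 ⇒ unbounded interval.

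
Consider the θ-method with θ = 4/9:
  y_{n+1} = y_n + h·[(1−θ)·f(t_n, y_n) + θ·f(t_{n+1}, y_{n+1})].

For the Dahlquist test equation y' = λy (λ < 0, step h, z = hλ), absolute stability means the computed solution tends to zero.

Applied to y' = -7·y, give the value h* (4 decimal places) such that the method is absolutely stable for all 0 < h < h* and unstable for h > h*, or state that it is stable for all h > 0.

(-18.0000,0); λ=-7 ⇒ h* = (18)/7 = 2.5714.

On y'=λy, z=hλ:
  y_{n+1} = y_n + z·[5/9·y_n + 4/9·y_{n+1}] ⇒ (1 − 4/9z)y_{n+1} = (1 + 5/9z)y_n
  so R(z) = (1 + 5/9z)/(1 − 4/9z).

Boundary: |R(x)|=1, x<0.
x=-1.05: |R|=0.2841
R=−1: 1+5/9x = −1+4/9x ⇒ -1/9x=2 ⇒ x=2/(-1/9)=-18.0000
Confirm numerically:
  x=-12.490: |R|=0.90655 <1
  x=-7.973: |R|=0.75479 <1
  x=-7.565: |R|=0.73421 <1
  x=-7.396: |R|=0.72517 <1
  x=-18.374: |R|=1.00453 >1
  x=-18.239: |R|=1.00292 >1
So |R|<1 on (-18.0000, 0).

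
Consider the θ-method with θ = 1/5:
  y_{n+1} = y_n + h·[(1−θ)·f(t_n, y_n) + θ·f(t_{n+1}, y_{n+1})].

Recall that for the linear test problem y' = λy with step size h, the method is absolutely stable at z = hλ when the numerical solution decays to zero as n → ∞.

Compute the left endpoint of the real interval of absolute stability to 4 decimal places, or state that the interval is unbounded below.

left endpoint -3.3333.

With y'=λy (z=hλ):
  y_{n+1} = y_n + z·[4/5·y_n + 1/5·y_{n+1}] ⇒ (1 − 1/5z)y_{n+1} = (1 + 4/5z)y_n
  R(z) = (1 + 4/5z)/(1 − 1/5z).

Boundary: |R(x)|=1, x<0.
x=-1.47: |R|=0.1360
R=−1: 1+4/5x = −1+1/5x ⇒ -3/5x=2 ⇒ x=2/(-3/5)=-3.3333
Confirm numerically:
  x=-2.905: |R|=0.83744 <1
  x=-2.703: |R|=0.75451 <1
  x=-2.106: |R|=0.48185 <1
  x=-3.668: |R|=1.11583 >1
  x=-3.656: |R|=1.11183 >1
Interval (-3.3333, 0).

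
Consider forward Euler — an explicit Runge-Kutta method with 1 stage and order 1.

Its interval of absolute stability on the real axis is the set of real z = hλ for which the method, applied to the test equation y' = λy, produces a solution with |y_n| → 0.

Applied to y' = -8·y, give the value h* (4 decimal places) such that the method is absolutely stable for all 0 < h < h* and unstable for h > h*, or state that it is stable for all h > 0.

On y'=λy, z=hλ:
  order 1, 1-stage ⇒ R(z)=1+z
  (e.g. R(-1)=0.00000, |R|=0.00000)

Need |R(x)|<1, x<0.
x=-1: |R|=0.0000
|R(-1.59)|=0.5900 |R(-1.54)|=0.5400 |R(-1.37)|=0.3700
Bisect:
  x_lo=-2.3329 |R|=1.3329  x_hi=-0.1287 |R|=0.8713
  mid=-1.23082 |R|=0.23082 →hi
  mid=-1.78185 |R|=0.78185 →hi
  mid=-2.05737 |R|=1.05737 →lo
  mid=-1.91961 |R|=0.91961 →hi
  mid=-1.98849 |R|=0.98849 →hi
  mid=-2.02293 |R|=1.02293 →lo
  mid=-2.00571 |R|=1.00571 →lo
  mid=-1.99710 |R|=0.99710 →hi
  mid=-2.00141 |R|=1.00141 →lo
  ...
  [-2.00006,-1.99993] ⇒ x*=-2.0000
So |R|<1 on (-2.0000, 0).

(-2.0000,0); λ=-8 ⇒ h* = 0.2500.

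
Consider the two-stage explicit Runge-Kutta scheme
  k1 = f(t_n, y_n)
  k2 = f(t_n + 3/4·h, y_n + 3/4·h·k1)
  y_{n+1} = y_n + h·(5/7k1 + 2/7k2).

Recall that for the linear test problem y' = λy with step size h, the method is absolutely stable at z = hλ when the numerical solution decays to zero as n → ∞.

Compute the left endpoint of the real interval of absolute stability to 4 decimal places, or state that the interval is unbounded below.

z* = -4.6667.

With y'=λy (z=hλ):
  k1=λy_n ⇒ h·k1=z·y_n;  k2=λ(1+3/4z)y_n ⇒ h·k2=z(1+3/4z)y_n
  y_{n+1}/y_n = 1 + 5/7z + 2/7z(1+3/4z) = 1 + z + 3/14z²
  so R(z) = 1 + z + 3/14z².

Find x<0 with |R(x)|<1.
x=-0.99: |R|=0.2200
R=1: x+3/14x²=0 ⇒ x=−14/3=-4.6667; min R=1−1/(4·3/14)=-0.1667>−1
Confirm numerically:
  x=-3.973: |R|=0.40944 <1
  x=-3.018: |R|=0.06622 <1
  x=-2.946: |R|=0.08623 <1
  x=-2.748: |R|=0.12982 <1
  x=-5.062: |R|=1.42882 >1
  x=-4.841: |R|=1.18085 >1
So |R|<1 on (-4.6667, 0).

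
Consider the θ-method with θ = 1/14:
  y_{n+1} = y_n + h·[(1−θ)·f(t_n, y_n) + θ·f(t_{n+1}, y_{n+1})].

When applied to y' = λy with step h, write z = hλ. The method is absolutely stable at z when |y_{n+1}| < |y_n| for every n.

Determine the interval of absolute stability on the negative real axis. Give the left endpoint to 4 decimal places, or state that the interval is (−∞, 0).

Test eqn y'=λy, z=hλ:
  y_{n+1} = y_n + z·[13/14·y_n + 1/14·y_{n+1}] ⇒ (1 − 1/14z)y_{n+1} = (1 + 13/14z)y_n
  so R(z) = (1 + 13/14z)/(1 − 1/14z).

Need |R(x)|<1, x<0.
x=-0.79: |R|=0.2522
R=−1: 1+13/14x = −1+1/14x ⇒ -6/7x=2 ⇒ x=2/(-6/7)=-2.3333
Confirm numerically:
  x=-1.720: |R|=0.53181 <1
  x=-1.710: |R|=0.52387 <1
  x=-1.451: |R|=0.31474 <1
  x=-1.133: |R|=0.04817 <1
  x=-2.626: |R|=1.21124 >1
  x=-2.618: |R|=1.20556 >1
  x=-2.494: |R|=1.11689 >1
Interval (-2.3333, 0).

(-2.3333, 0).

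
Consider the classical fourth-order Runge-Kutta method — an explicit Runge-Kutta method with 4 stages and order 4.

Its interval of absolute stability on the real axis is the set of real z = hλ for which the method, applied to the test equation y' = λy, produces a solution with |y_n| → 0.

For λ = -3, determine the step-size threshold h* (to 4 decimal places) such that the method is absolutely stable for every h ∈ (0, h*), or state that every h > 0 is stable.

Test eqn y'=λy, z=hλ:
  order 4, 4-stage ⇒ R(z)=1+z+z^2/2+z^3/6+z^4/24
  (e.g. R(-1.21)=0.31611, |R|=0.31611)

Boundary: |R(x)|=1, x<0.
x=-1.21: |R|=0.3161
|R(-1.18)|=0.3231 |R(-1.13)|=0.3359 |R(-0.96)|=0.3887
Bisect:
  x_lo=-3.3995 |R|=2.3958  x_hi=-0.2594 |R|=0.7716
  mid=-1.82943 |R|=0.29023 →hi
  mid=-2.61446 |R|=0.77154 →hi
  mid=-3.00697 |R|=1.38900 →lo
  mid=-2.81071 |R|=1.03901 →lo
  mid=-2.71259 |R|=0.89580 →hi
  mid=-2.76165 |R|=0.96493 →hi
  mid=-2.78618 |R|=1.00134 →lo
  mid=-2.77392 |R|=0.98298 →hi
  ...
  [-2.78541,-2.78522] ⇒ x*=-2.7853
Stable set (-2.7853, 0).

(-2.7853,0); λ=-3 ⇒ h* = 0.9284.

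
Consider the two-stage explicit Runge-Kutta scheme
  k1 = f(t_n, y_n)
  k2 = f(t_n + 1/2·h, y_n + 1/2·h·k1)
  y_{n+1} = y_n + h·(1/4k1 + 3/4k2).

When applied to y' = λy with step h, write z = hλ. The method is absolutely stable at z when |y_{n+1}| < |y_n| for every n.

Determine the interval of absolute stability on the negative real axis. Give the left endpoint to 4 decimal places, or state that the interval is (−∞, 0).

z∈(-2.6667,0).

On y'=λy, z=hλ:
  k1=λy_n ⇒ h·k1=z·y_n;  k2=λ(1+1/2z)y_n ⇒ h·k2=z(1+1/2z)y_n
  y_{n+1}/y_n = 1 + 1/4z + 3/4z(1+1/2z) = 1 + z + 3/8z²
  R(z) = 1 + z + 3/8z².

Solve |R(x)|<1 on ℝ⁻.
x=-0.72: |R|=0.4744
R=1: x+3/8x²=0 ⇒ x=−8/3=-2.6667; min R=1−1/(4·3/8)=0.3333>−1
Confirm numerically:
  x=-2.535: |R|=0.87483 <1
  x=-2.482: |R|=0.82812 <1
  x=-1.485: |R|=0.34196 <1
  x=-2.815: |R|=1.15658 >1
  x=-2.755: |R|=1.09126 >1
Interval (-2.6667, 0).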